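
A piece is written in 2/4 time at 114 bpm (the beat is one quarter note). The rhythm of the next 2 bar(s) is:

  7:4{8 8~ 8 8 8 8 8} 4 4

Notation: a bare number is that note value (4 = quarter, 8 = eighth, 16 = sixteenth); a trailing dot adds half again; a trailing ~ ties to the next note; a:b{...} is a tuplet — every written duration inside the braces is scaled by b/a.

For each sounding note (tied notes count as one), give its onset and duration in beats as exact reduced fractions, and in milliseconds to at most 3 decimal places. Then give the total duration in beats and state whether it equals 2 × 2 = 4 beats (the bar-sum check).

1) 0.0ms=0b +150.376ms=2/7b
2) 150.376ms=2/7b +300.752ms=4/7b
3) 451.128ms=6/7b +150.376ms=2/7b
4) 601.504ms=8/7b +150.376ms=2/7b
5) 751.88ms=10/7b +150.376ms=2/7b
6) 902.256ms=12/7b +150.376ms=2/7b
7) 1052.632ms=2b +526.316ms=1b
8) 1578.947ms=3b +526.316ms=1b
Σ=4b of 4 (114bpm 2/4) — PASS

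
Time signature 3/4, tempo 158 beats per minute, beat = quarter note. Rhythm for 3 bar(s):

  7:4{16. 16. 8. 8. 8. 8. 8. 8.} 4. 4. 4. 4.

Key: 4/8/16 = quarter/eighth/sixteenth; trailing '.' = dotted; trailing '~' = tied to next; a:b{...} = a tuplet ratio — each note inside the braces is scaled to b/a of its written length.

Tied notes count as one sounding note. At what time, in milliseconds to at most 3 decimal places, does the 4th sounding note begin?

1. 0.0ms @ 0 + 81.374ms (3/14)
2. 81.374ms @ 3/14 + 81.374ms (3/14)
3. 162.749ms @ 3/7 + 162.749ms (3/7)
4. 325.497ms @ 6/7 + 162.749ms (3/7)
5. 488.246ms @ 9/7 + 162.749ms (3/7)
6. 650.995ms @ 12/7 + 162.749ms (3/7)
7. 813.743ms @ 15/7 + 162.749ms (3/7)
8. 976.492ms @ 18/7 + 162.749ms (3/7)
9. 1139.241ms @ 3 + 569.62ms (3/2)
10. 1708.861ms @ 9/2 + 569.62ms (3/2)
11. 2278.481ms @ 6 + 569.62ms (3/2)
12. 2848.101ms @ 15/2 + 569.62ms (3/2)

note 4 onset = 6/7b = 325.497ms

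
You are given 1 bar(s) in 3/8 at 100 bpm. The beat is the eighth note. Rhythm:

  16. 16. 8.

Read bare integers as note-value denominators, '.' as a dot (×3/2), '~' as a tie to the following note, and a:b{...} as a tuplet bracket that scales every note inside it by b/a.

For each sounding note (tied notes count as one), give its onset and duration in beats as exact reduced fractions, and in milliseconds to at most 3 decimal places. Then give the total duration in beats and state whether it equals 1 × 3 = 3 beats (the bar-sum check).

1) 0.0ms=0b +450.0ms=3/4b
2) 450.0ms=3/4b +450.0ms=3/4b
3) 900.0ms=3/2b +900.0ms=3/2b
Σ=3b of 3 (100bpm 3/8) — PASS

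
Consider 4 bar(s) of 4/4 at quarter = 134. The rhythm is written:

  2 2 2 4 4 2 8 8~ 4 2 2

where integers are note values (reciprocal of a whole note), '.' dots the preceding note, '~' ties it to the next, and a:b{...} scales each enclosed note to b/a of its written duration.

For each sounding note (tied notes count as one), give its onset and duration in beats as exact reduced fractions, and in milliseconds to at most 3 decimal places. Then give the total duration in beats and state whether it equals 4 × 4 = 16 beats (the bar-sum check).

1) 0.0ms=0b +895.522ms=2b
2) 895.522ms=2b +895.522ms=2b
3) 1791.045ms=4b +895.522ms=2b
4) 2686.567ms=6b +447.761ms=1b
5) 3134.328ms=7b +447.761ms=1b
6) 3582.09ms=8b +895.522ms=2b
7) 4477.612ms=10b +223.881ms=1/2b
8) 4701.493ms=21/2b +671.642ms=3/2b
9) 5373.134ms=12b +895.522ms=2b
10) 6268.657ms=14b +895.522ms=2b
Σ=16b of 16 (134bpm 4/4) — PASS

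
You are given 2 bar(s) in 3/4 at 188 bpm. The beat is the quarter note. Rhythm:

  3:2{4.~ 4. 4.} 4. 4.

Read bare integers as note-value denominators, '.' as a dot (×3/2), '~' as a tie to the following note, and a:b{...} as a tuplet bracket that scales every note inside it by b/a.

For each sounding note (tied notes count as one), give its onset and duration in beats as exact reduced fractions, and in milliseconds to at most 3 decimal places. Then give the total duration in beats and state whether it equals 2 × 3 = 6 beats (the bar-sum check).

1) 0.0ms=0b +638.298ms=2b
2) 638.298ms=2b +319.149ms=1b
3) 957.447ms=3b +478.723ms=3/2b
4) 1436.17ms=9/2b +478.723ms=3/2b
Σ=6b of 6 (188bpm 3/4) — PASS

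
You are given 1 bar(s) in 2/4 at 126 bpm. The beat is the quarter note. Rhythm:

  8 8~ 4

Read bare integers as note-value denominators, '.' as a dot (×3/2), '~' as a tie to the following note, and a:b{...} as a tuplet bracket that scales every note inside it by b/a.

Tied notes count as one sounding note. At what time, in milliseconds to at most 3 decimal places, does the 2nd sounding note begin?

note 2 onset = 1/2b = 238.095ms

1. 0.0ms @ 0 + 238.095ms (1/2)
2. 238.095ms @ 1/2 + 714.286ms (3/2)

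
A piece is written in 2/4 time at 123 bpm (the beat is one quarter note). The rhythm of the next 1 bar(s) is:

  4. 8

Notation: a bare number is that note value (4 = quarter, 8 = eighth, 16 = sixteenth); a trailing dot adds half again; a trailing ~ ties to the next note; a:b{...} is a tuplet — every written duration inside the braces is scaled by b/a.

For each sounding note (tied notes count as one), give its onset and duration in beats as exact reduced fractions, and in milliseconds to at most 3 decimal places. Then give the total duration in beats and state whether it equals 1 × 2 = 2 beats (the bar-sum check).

1) 0.0ms=0b +731.707ms=3/2b
2) 731.707ms=3/2b +243.902ms=1/2b
Σ=2b of 2 (123bpm 2/4) — PASS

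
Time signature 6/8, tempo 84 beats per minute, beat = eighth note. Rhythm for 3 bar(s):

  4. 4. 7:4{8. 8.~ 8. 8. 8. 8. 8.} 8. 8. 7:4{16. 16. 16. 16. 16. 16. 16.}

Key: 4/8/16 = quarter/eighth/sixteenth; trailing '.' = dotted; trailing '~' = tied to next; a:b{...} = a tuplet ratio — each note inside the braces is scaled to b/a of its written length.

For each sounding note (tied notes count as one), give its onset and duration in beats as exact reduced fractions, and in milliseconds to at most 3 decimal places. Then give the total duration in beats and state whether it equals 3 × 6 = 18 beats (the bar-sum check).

1) 0.0ms=0b +2142.857ms=3b
2) 2142.857ms=3b +2142.857ms=3b
3) 4285.714ms=6b +612.245ms=6/7b
4) 4897.959ms=48/7b +1224.49ms=12/7b
5) 6122.449ms=60/7b +612.245ms=6/7b
6) 6734.694ms=66/7b +612.245ms=6/7b
7) 7346.939ms=72/7b +612.245ms=6/7b
8) 7959.184ms=78/7b +612.245ms=6/7b
9) 8571.429ms=12b +1071.429ms=3/2b
10) 9642.857ms=27/2b +1071.429ms=3/2b
11) 10714.286ms=15b +306.122ms=3/7b
12) 11020.408ms=108/7b +306.122ms=3/7b
13) 11326.531ms=111/7b +306.122ms=3/7b
14) 11632.653ms=114/7b +306.122ms=3/7b
15) 11938.776ms=117/7b +306.122ms=3/7b
16) 12244.898ms=120/7b +306.122ms=3/7b
17) 12551.02ms=123/7b +306.122ms=3/7b
Σ=18b of 18 (84bpm 6/8) — PASS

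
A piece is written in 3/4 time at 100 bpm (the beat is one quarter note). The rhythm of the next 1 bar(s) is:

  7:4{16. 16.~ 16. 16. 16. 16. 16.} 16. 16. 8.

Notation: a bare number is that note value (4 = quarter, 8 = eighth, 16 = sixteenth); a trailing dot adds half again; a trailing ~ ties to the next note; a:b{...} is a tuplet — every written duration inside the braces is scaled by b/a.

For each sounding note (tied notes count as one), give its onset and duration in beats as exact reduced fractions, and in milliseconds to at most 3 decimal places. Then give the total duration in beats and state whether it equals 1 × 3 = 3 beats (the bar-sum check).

1) 0.0ms=0b +128.571ms=3/14b
2) 128.571ms=3/14b +257.143ms=3/7b
3) 385.714ms=9/14b +128.571ms=3/14b
4) 514.286ms=6/7b +128.571ms=3/14b
5) 642.857ms=15/14b +128.571ms=3/14b
6) 771.429ms=9/7b +128.571ms=3/14b
7) 900.0ms=3/2b +225.0ms=3/8b
8) 1125.0ms=15/8b +225.0ms=3/8b
9) 1350.0ms=9/4b +450.0ms=3/4b
Σ=3b of 3 (100bpm 3/4) — PASS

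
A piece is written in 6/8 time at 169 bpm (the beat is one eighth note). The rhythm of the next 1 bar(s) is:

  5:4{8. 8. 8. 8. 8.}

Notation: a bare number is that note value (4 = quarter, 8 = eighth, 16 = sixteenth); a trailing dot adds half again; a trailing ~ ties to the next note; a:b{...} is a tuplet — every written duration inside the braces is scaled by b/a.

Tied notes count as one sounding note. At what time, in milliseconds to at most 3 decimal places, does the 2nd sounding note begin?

note 2 onset = 6/5b = 426.036ms

1. 0.0ms @ 0 + 426.036ms (6/5)
2. 426.036ms @ 6/5 + 426.036ms (6/5)
3. 852.071ms @ 12/5 + 426.036ms (6/5)
4. 1278.107ms @ 18/5 + 426.036ms (6/5)
5. 1704.142ms @ 24/5 + 426.036ms (6/5)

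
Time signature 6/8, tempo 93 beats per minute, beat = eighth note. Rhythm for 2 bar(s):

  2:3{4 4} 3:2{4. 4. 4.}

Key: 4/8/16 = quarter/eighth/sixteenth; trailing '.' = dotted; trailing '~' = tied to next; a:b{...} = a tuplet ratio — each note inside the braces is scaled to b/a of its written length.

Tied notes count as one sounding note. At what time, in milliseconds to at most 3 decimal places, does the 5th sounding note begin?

1. 0.0ms @ 0 + 1935.484ms (3)
2. 1935.484ms @ 3 + 1935.484ms (3)
3. 3870.968ms @ 6 + 1290.323ms (2)
4. 5161.29ms @ 8 + 1290.323ms (2)
5. 6451.613ms @ 10 + 1290.323ms (2)

note 5 onset = 10b = 6451.613ms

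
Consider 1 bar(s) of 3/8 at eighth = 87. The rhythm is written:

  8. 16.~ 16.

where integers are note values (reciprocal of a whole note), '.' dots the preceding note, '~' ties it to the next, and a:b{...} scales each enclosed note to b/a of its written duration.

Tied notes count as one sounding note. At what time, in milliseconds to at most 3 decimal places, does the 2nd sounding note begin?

1. 0.0ms @ 0 + 1034.483ms (3/2)
2. 1034.483ms @ 3/2 + 1034.483ms (3/2)

note 2 onset = 3/2b = 1034.483ms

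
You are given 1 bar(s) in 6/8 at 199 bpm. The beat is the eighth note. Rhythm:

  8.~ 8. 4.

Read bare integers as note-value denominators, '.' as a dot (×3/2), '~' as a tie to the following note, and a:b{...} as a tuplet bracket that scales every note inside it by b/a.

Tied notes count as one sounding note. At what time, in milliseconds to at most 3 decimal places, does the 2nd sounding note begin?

note 2 onset = 3b = 904.523ms

1. 0.0ms @ 0 + 904.523ms (3)
2. 904.523ms @ 3 + 904.523ms (3)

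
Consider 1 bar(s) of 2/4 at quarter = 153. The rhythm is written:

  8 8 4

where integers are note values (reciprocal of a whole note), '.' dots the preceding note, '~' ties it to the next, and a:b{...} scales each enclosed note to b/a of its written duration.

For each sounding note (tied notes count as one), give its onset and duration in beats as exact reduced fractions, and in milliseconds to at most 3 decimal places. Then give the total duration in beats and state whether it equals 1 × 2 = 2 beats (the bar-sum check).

1) 0.0ms=0b +196.078ms=1/2b
2) 196.078ms=1/2b +196.078ms=1/2b
3) 392.157ms=1b +392.157ms=1b
Σ=2b of 2 (153bpm 2/4) — PASS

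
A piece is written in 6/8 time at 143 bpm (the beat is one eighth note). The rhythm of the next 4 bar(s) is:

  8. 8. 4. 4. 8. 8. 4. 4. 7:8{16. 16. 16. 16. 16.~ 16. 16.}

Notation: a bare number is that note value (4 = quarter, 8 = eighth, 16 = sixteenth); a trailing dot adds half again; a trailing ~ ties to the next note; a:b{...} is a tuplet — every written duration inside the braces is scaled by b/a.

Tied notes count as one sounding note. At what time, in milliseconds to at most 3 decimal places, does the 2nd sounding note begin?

1. 0.0ms @ 0 + 629.371ms (3/2)
2. 629.371ms @ 3/2 + 629.371ms (3/2)
3. 1258.741ms @ 3 + 1258.741ms (3)
4. 2517.483ms @ 6 + 1258.741ms (3)
5. 3776.224ms @ 9 + 629.371ms (3/2)
6. 4405.594ms @ 21/2 + 629.371ms (3/2)
7. 5034.965ms @ 12 + 1258.741ms (3)
8. 6293.706ms @ 15 + 1258.741ms (3)
9. 7552.448ms @ 18 + 359.64ms (6/7)
10. 7912.088ms @ 132/7 + 359.64ms (6/7)
11. 8271.728ms @ 138/7 + 359.64ms (6/7)
12. 8631.369ms @ 144/7 + 359.64ms (6/7)
13. 8991.009ms @ 150/7 + 719.281ms (12/7)
14. 9710.29ms @ 162/7 + 359.64ms (6/7)

note 2 onset = 3/2b = 629.371ms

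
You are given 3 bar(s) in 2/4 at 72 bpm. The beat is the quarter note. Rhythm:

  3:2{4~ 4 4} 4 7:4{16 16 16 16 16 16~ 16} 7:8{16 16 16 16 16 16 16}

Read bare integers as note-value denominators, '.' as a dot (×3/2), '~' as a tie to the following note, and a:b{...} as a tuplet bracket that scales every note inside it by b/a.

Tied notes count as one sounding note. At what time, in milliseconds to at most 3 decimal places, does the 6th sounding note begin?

1. 0.0ms @ 0 + 1111.111ms (4/3)
2. 1111.111ms @ 4/3 + 555.556ms (2/3)
3. 1666.667ms @ 2 + 833.333ms (1)
4. 2500.0ms @ 3 + 119.048ms (1/7)
5. 2619.048ms @ 22/7 + 119.048ms (1/7)
6. 2738.095ms @ 23/7 + 119.048ms (1/7)
7. 2857.143ms @ 24/7 + 119.048ms (1/7)
8. 2976.19ms @ 25/7 + 119.048ms (1/7)
9. 3095.238ms @ 26/7 + 238.095ms (2/7)
10. 3333.333ms @ 4 + 238.095ms (2/7)
11. 3571.429ms @ 30/7 + 238.095ms (2/7)
12. 3809.524ms @ 32/7 + 238.095ms (2/7)
13. 4047.619ms @ 34/7 + 238.095ms (2/7)
14. 4285.714ms @ 36/7 + 238.095ms (2/7)
15. 4523.81ms @ 38/7 + 238.095ms (2/7)
16. 4761.905ms @ 40/7 + 238.095ms (2/7)

note 6 onset = 23/7b = 2738.095ms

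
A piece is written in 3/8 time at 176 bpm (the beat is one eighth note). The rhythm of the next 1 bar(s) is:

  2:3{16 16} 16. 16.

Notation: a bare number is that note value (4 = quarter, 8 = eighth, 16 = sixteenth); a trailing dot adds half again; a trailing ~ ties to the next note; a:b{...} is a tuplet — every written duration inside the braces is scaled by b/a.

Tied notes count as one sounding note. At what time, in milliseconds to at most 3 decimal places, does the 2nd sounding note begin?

note 2 onset = 3/4b = 255.682ms

1. 0.0ms @ 0 + 255.682ms (3/4)
2. 255.682ms @ 3/4 + 255.682ms (3/4)
3. 511.364ms @ 3/2 + 255.682ms (3/4)
4. 767.045ms @ 9/4 + 255.682ms (3/4)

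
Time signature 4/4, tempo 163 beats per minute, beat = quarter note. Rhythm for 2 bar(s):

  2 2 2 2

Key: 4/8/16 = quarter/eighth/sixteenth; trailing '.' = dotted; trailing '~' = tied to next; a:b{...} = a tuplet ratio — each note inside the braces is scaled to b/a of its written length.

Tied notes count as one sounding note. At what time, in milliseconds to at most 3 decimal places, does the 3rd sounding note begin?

note 3 onset = 4b = 1472.393ms

1. 0.0ms @ 0 + 736.196ms (2)
2. 736.196ms @ 2 + 736.196ms (2)
3. 1472.393ms @ 4 + 736.196ms (2)
4. 2208.589ms @ 6 + 736.196ms (2)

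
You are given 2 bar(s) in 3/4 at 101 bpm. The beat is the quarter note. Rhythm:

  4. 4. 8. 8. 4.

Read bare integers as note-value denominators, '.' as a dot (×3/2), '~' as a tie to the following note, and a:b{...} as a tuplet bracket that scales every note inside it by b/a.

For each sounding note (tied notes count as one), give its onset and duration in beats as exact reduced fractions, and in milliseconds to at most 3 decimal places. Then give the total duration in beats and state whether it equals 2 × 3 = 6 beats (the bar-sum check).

1) 0.0ms=0b +891.089ms=3/2b
2) 891.089ms=3/2b +891.089ms=3/2b
3) 1782.178ms=3b +445.545ms=3/4b
4) 2227.723ms=15/4b +445.545ms=3/4b
5) 2673.267ms=9/2b +891.089ms=3/2b
Σ=6b of 6 (101bpm 3/4) — PASS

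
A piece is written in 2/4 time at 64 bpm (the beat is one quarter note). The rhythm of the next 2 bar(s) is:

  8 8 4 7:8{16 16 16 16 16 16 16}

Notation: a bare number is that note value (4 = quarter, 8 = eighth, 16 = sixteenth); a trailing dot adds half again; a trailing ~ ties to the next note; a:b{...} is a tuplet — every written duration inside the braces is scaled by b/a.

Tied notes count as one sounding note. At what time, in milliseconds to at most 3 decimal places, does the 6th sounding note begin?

note 6 onset = 18/7b = 2410.714ms

1. 0.0ms @ 0 + 468.75ms (1/2)
2. 468.75ms @ 1/2 + 468.75ms (1/2)
3. 937.5ms @ 1 + 937.5ms (1)
4. 1875.0ms @ 2 + 267.857ms (2/7)
5. 2142.857ms @ 16/7 + 267.857ms (2/7)
6. 2410.714ms @ 18/7 + 267.857ms (2/7)
7. 2678.571ms @ 20/7 + 267.857ms (2/7)
8. 2946.429ms @ 22/7 + 267.857ms (2/7)
9. 3214.286ms @ 24/7 + 267.857ms (2/7)
10. 3482.143ms @ 26/7 + 267.857ms (2/7)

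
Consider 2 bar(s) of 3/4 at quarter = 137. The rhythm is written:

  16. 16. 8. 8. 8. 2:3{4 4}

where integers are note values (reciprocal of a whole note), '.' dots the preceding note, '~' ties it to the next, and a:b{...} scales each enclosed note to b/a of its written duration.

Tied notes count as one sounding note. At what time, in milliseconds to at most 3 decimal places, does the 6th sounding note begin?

note 6 onset = 3b = 1313.869ms

1. 0.0ms @ 0 + 164.234ms (3/8)
2. 164.234ms @ 3/8 + 164.234ms (3/8)
3. 328.467ms @ 3/4 + 328.467ms (3/4)
4. 656.934ms @ 3/2 + 328.467ms (3/4)
5. 985.401ms @ 9/4 + 328.467ms (3/4)
6. 1313.869ms @ 3 + 656.934ms (3/2)
7. 1970.803ms @ 9/2 + 656.934ms (3/2)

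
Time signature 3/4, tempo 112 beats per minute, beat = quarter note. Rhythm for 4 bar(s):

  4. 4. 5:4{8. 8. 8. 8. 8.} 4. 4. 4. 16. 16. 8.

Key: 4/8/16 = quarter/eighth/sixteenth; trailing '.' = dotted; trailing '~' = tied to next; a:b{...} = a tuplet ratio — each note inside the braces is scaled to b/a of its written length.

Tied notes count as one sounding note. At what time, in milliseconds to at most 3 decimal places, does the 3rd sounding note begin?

1. 0.0ms @ 0 + 803.571ms (3/2)
2. 803.571ms @ 3/2 + 803.571ms (3/2)
3. 1607.143ms @ 3 + 321.429ms (3/5)
4. 1928.571ms @ 18/5 + 321.429ms (3/5)
5. 2250.0ms @ 21/5 + 321.429ms (3/5)
6. 2571.429ms @ 24/5 + 321.429ms (3/5)
7. 2892.857ms @ 27/5 + 321.429ms (3/5)
8. 3214.286ms @ 6 + 803.571ms (3/2)
9. 4017.857ms @ 15/2 + 803.571ms (3/2)
10. 4821.429ms @ 9 + 803.571ms (3/2)
11. 5625.0ms @ 21/2 + 200.893ms (3/8)
12. 5825.893ms @ 87/8 + 200.893ms (3/8)
13. 6026.786ms @ 45/4 + 401.786ms (3/4)

note 3 onset = 3b = 1607.143ms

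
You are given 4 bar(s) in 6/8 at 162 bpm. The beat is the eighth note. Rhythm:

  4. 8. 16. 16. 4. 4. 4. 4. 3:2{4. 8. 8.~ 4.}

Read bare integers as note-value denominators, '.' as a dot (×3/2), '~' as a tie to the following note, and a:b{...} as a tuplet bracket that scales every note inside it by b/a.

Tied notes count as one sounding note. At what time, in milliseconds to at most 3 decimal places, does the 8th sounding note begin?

note 8 onset = 15b = 5555.556ms

1. 0.0ms @ 0 + 1111.111ms (3)
2. 1111.111ms @ 3 + 555.556ms (3/2)
3. 1666.667ms @ 9/2 + 277.778ms (3/4)
4. 1944.444ms @ 21/4 + 277.778ms (3/4)
5. 2222.222ms @ 6 + 1111.111ms (3)
6. 3333.333ms @ 9 + 1111.111ms (3)
7. 4444.444ms @ 12 + 1111.111ms (3)
8. 5555.556ms @ 15 + 1111.111ms (3)
9. 6666.667ms @ 18 + 740.741ms (2)
10. 7407.407ms @ 20 + 370.37ms (1)
11. 7777.778ms @ 21 + 1111.111ms (3)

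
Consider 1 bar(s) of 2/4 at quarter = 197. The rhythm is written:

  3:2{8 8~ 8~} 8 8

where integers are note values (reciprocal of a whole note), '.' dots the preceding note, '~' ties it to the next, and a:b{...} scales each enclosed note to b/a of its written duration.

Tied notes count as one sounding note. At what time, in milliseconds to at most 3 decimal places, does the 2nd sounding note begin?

note 2 onset = 1/3b = 101.523ms

1. 0.0ms @ 0 + 101.523ms (1/3)
2. 101.523ms @ 1/3 + 355.33ms (7/6)
3. 456.853ms @ 3/2 + 152.284ms (1/2)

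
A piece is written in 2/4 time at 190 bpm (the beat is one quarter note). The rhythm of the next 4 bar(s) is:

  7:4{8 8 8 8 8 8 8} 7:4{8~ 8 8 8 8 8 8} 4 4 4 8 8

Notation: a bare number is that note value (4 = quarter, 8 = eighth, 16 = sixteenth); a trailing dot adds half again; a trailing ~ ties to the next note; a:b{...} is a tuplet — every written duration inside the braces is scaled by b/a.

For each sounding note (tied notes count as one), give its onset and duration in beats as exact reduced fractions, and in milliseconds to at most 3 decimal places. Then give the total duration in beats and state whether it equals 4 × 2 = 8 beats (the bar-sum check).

1) 0.0ms=0b +90.226ms=2/7b
2) 90.226ms=2/7b +90.226ms=2/7b
3) 180.451ms=4/7b +90.226ms=2/7b
4) 270.677ms=6/7b +90.226ms=2/7b
5) 360.902ms=8/7b +90.226ms=2/7b
6) 451.128ms=10/7b +90.226ms=2/7b
7) 541.353ms=12/7b +90.226ms=2/7b
8) 631.579ms=2b +180.451ms=4/7b
9) 812.03ms=18/7b +90.226ms=2/7b
10) 902.256ms=20/7b +90.226ms=2/7b
11) 992.481ms=22/7b +90.226ms=2/7b
12) 1082.707ms=24/7b +90.226ms=2/7b
13) 1172.932ms=26/7b +90.226ms=2/7b
14) 1263.158ms=4b +315.789ms=1b
15) 1578.947ms=5b +315.789ms=1b
16) 1894.737ms=6b +315.789ms=1b
17) 2210.526ms=7b +157.895ms=1/2b
18) 2368.421ms=15/2b +157.895ms=1/2b
Σ=8b of 8 (190bpm 2/4) — PASS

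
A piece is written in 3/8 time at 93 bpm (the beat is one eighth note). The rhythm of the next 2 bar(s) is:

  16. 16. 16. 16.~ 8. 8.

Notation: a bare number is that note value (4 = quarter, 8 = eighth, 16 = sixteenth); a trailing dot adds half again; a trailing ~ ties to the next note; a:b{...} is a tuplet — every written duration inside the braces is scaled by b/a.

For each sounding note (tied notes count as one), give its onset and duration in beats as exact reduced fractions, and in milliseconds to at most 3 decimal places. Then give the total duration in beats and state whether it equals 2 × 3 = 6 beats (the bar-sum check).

1) 0.0ms=0b +483.871ms=3/4b
2) 483.871ms=3/4b +483.871ms=3/4b
3) 967.742ms=3/2b +483.871ms=3/4b
4) 1451.613ms=9/4b +1451.613ms=9/4b
5) 2903.226ms=9/2b +967.742ms=3/2b
Σ=6b of 6 (93bpm 3/8) — PASS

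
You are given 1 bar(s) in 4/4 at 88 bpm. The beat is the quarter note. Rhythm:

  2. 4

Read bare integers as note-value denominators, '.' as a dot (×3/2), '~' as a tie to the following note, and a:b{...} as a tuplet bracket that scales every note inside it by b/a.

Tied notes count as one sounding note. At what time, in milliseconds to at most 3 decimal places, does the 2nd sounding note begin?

note 2 onset = 3b = 2045.455ms

1. 0.0ms @ 0 + 2045.455ms (3)
2. 2045.455ms @ 3 + 681.818ms (1)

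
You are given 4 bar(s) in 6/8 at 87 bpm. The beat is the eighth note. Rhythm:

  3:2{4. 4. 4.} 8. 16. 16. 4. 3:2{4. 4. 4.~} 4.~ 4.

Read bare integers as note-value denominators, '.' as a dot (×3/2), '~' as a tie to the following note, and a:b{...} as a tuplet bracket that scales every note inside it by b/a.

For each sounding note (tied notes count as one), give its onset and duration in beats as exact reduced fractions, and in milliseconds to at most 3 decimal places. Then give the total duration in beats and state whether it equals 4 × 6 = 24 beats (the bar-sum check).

1) 0.0ms=0b +1379.31ms=2b
2) 1379.31ms=2b +1379.31ms=2b
3) 2758.621ms=4b +1379.31ms=2b
4) 4137.931ms=6b +1034.483ms=3/2b
5) 5172.414ms=15/2b +517.241ms=3/4b
6) 5689.655ms=33/4b +517.241ms=3/4b
7) 6206.897ms=9b +2068.966ms=3b
8) 8275.862ms=12b +1379.31ms=2b
9) 9655.172ms=14b +1379.31ms=2b
10) 11034.483ms=16b +5517.241ms=8b
Σ=24b of 24 (87bpm 6/8) — PASS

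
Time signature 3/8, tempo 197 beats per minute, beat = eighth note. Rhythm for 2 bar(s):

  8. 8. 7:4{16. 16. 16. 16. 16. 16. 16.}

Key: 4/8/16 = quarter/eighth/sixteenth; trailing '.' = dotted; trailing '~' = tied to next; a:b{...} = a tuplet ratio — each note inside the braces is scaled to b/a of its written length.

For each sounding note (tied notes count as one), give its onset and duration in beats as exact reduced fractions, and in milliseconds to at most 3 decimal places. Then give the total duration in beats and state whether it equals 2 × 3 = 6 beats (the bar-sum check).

1) 0.0ms=0b +456.853ms=3/2b
2) 456.853ms=3/2b +456.853ms=3/2b
3) 913.706ms=3b +130.529ms=3/7b
4) 1044.235ms=24/7b +130.529ms=3/7b
5) 1174.764ms=27/7b +130.529ms=3/7b
6) 1305.294ms=30/7b +130.529ms=3/7b
7) 1435.823ms=33/7b +130.529ms=3/7b
8) 1566.352ms=36/7b +130.529ms=3/7b
9) 1696.882ms=39/7b +130.529ms=3/7b
Σ=6b of 6 (197bpm 3/8) — PASS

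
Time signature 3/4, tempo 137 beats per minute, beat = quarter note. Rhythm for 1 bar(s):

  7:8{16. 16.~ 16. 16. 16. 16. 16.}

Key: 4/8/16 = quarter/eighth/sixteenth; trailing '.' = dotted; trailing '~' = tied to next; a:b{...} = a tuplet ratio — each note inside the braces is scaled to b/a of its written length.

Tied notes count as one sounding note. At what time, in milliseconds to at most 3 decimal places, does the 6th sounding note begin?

note 6 onset = 18/7b = 1126.173ms

1. 0.0ms @ 0 + 187.696ms (3/7)
2. 187.696ms @ 3/7 + 375.391ms (6/7)
3. 563.087ms @ 9/7 + 187.696ms (3/7)
4. 750.782ms @ 12/7 + 187.696ms (3/7)
5. 938.478ms @ 15/7 + 187.696ms (3/7)
6. 1126.173ms @ 18/7 + 187.696ms (3/7)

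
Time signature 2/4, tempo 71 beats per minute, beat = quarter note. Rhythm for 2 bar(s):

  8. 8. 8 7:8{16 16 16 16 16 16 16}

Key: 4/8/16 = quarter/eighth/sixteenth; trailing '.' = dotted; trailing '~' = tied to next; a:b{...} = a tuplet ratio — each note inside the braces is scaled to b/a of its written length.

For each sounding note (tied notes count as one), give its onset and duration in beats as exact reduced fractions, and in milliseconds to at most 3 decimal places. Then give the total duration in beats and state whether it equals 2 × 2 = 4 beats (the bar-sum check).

1) 0.0ms=0b +633.803ms=3/4b
2) 633.803ms=3/4b +633.803ms=3/4b
3) 1267.606ms=3/2b +422.535ms=1/2b
4) 1690.141ms=2b +241.449ms=2/7b
5) 1931.59ms=16/7b +241.449ms=2/7b
6) 2173.038ms=18/7b +241.449ms=2/7b
7) 2414.487ms=20/7b +241.449ms=2/7b
8) 2655.936ms=22/7b +241.449ms=2/7b
9) 2897.384ms=24/7b +241.449ms=2/7b
10) 3138.833ms=26/7b +241.449ms=2/7b
Σ=4b of 4 (71bpm 2/4) — PASS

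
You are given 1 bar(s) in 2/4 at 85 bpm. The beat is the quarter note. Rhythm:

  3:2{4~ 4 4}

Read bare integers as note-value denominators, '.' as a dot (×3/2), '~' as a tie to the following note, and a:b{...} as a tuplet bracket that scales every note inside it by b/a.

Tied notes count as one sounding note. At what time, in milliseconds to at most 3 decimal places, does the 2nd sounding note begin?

note 2 onset = 4/3b = 941.176ms

1. 0.0ms @ 0 + 941.176ms (4/3)
2. 941.176ms @ 4/3 + 470.588ms (2/3)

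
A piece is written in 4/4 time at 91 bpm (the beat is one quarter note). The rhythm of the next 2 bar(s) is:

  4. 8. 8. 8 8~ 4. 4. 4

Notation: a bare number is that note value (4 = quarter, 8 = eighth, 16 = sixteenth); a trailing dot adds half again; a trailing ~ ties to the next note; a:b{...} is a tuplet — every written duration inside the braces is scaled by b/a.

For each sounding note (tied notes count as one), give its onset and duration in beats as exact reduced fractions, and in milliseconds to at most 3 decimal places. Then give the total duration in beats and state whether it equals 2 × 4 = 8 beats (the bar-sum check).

1) 0.0ms=0b +989.011ms=3/2b
2) 989.011ms=3/2b +494.505ms=3/4b
3) 1483.516ms=9/4b +494.505ms=3/4b
4) 1978.022ms=3b +329.67ms=1/2b
5) 2307.692ms=7/2b +1318.681ms=2b
6) 3626.374ms=11/2b +989.011ms=3/2b
7) 4615.385ms=7b +659.341ms=1b
Σ=8b of 8 (91bpm 4/4) — PASS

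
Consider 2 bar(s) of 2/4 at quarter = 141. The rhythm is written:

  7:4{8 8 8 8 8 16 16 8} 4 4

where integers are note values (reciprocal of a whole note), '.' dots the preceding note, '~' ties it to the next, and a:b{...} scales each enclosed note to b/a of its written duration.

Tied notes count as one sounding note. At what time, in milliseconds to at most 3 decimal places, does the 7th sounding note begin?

note 7 onset = 11/7b = 668.693ms

1. 0.0ms @ 0 + 121.581ms (2/7)
2. 121.581ms @ 2/7 + 121.581ms (2/7)
3. 243.161ms @ 4/7 + 121.581ms (2/7)
4. 364.742ms @ 6/7 + 121.581ms (2/7)
5. 486.322ms @ 8/7 + 121.581ms (2/7)
6. 607.903ms @ 10/7 + 60.79ms (1/7)
7. 668.693ms @ 11/7 + 60.79ms (1/7)
8. 729.483ms @ 12/7 + 121.581ms (2/7)
9. 851.064ms @ 2 + 425.532ms (1)
10. 1276.596ms @ 3 + 425.532ms (1)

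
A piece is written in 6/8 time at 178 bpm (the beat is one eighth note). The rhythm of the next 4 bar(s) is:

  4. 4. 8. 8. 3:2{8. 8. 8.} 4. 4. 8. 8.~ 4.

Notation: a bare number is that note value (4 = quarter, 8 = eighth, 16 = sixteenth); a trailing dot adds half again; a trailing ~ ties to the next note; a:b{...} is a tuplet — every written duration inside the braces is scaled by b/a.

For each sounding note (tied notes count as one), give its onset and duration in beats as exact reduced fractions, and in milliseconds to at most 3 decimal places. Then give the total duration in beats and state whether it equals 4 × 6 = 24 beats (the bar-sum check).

1) 0.0ms=0b +1011.236ms=3b
2) 1011.236ms=3b +1011.236ms=3b
3) 2022.472ms=6b +505.618ms=3/2b
4) 2528.09ms=15/2b +505.618ms=3/2b
5) 3033.708ms=9b +337.079ms=1b
6) 3370.787ms=10b +337.079ms=1b
7) 3707.865ms=11b +337.079ms=1b
8) 4044.944ms=12b +1011.236ms=3b
9) 5056.18ms=15b +1011.236ms=3b
10) 6067.416ms=18b +505.618ms=3/2b
11) 6573.034ms=39/2b +1516.854ms=9/2b
Σ=24b of 24 (178bpm 6/8) — PASS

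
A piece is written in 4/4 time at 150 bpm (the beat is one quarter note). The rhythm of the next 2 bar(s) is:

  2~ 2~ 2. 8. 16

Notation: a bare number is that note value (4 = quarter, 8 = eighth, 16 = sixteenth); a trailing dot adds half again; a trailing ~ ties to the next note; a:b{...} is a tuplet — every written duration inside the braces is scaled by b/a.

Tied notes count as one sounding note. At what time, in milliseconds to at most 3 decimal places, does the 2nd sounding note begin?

1. 0.0ms @ 0 + 2800.0ms (7)
2. 2800.0ms @ 7 + 300.0ms (3/4)
3. 3100.0ms @ 31/4 + 100.0ms (1/4)

note 2 onset = 7b = 2800.0ms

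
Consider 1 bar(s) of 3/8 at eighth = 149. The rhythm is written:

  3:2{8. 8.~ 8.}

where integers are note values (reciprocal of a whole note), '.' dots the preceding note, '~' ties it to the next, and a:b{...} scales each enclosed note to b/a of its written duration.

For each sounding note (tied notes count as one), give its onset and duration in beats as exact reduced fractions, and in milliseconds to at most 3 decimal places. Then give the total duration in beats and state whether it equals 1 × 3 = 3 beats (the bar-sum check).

1) 0.0ms=0b +402.685ms=1b
2) 402.685ms=1b +805.369ms=2b
Σ=3b of 3 (149bpm 3/8) — PASS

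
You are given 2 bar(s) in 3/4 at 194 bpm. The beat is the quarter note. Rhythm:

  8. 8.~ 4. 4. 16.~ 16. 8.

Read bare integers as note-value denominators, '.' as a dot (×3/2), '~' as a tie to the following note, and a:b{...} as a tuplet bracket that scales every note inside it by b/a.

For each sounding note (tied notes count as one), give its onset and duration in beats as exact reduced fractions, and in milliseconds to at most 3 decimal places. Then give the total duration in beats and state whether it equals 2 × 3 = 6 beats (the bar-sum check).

1) 0.0ms=0b +231.959ms=3/4b
2) 231.959ms=3/4b +695.876ms=9/4b
3) 927.835ms=3b +463.918ms=3/2b
4) 1391.753ms=9/2b +231.959ms=3/4b
5) 1623.711ms=21/4b +231.959ms=3/4b
Σ=6b of 6 (194bpm 3/4) — PASS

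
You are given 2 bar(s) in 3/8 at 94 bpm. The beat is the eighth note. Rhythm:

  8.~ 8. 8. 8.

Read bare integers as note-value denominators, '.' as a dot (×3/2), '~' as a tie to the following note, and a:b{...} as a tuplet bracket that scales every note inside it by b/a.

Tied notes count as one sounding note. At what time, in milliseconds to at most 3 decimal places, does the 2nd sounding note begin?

note 2 onset = 3b = 1914.894ms

1. 0.0ms @ 0 + 1914.894ms (3)
2. 1914.894ms @ 3 + 957.447ms (3/2)
3. 2872.34ms @ 9/2 + 957.447ms (3/2)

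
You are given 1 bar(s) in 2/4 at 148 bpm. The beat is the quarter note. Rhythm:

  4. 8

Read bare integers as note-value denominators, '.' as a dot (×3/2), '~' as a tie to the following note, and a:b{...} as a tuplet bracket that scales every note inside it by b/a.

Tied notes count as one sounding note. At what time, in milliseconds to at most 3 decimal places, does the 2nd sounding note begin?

note 2 onset = 3/2b = 608.108ms

1. 0.0ms @ 0 + 608.108ms (3/2)
2. 608.108ms @ 3/2 + 202.703ms (1/2)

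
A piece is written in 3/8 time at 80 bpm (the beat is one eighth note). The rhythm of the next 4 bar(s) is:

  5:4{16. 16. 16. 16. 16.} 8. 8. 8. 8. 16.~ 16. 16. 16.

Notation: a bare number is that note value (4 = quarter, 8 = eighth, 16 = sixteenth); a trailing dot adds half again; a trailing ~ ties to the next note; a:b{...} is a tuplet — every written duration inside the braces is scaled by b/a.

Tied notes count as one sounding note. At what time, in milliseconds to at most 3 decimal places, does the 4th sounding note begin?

1. 0.0ms @ 0 + 450.0ms (3/5)
2. 450.0ms @ 3/5 + 450.0ms (3/5)
3. 900.0ms @ 6/5 + 450.0ms (3/5)
4. 1350.0ms @ 9/5 + 450.0ms (3/5)
5. 1800.0ms @ 12/5 + 450.0ms (3/5)
6. 2250.0ms @ 3 + 1125.0ms (3/2)
7. 3375.0ms @ 9/2 + 1125.0ms (3/2)
8. 4500.0ms @ 6 + 1125.0ms (3/2)
9. 5625.0ms @ 15/2 + 1125.0ms (3/2)
10. 6750.0ms @ 9 + 1125.0ms (3/2)
11. 7875.0ms @ 21/2 + 562.5ms (3/4)
12. 8437.5ms @ 45/4 + 562.5ms (3/4)

note 4 onset = 9/5b = 1350.0ms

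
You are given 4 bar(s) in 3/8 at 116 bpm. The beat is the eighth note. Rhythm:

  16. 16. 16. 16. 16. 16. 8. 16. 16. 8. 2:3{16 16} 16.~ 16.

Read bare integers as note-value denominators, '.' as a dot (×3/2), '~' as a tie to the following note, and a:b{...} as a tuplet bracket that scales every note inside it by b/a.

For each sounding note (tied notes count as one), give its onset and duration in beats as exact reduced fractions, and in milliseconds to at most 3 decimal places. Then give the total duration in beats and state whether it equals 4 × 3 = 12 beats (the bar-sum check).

1) 0.0ms=0b +387.931ms=3/4b
2) 387.931ms=3/4b +387.931ms=3/4b
3) 775.862ms=3/2b +387.931ms=3/4b
4) 1163.793ms=9/4b +387.931ms=3/4b
5) 1551.724ms=3b +387.931ms=3/4b
6) 1939.655ms=15/4b +387.931ms=3/4b
7) 2327.586ms=9/2b +775.862ms=3/2b
8) 3103.448ms=6b +387.931ms=3/4b
9) 3491.379ms=27/4b +387.931ms=3/4b
10) 3879.31ms=15/2b +775.862ms=3/2b
11) 4655.172ms=9b +387.931ms=3/4b
12) 5043.103ms=39/4b +387.931ms=3/4b
13) 5431.034ms=21/2b +775.862ms=3/2b
Σ=12b of 12 (116bpm 3/8) — PASS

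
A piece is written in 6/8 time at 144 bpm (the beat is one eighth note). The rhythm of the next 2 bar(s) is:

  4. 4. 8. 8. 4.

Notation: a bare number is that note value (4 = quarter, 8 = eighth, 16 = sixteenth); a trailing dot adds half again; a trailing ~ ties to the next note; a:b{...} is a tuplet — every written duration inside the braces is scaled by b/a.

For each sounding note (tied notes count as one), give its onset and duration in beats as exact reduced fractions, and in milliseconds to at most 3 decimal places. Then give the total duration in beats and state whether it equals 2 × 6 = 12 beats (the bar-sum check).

1) 0.0ms=0b +1250.0ms=3b
2) 1250.0ms=3b +1250.0ms=3b
3) 2500.0ms=6b +625.0ms=3/2b
4) 3125.0ms=15/2b +625.0ms=3/2b
5) 3750.0ms=9b +1250.0ms=3b
Σ=12b of 12 (144bpm 6/8) — PASS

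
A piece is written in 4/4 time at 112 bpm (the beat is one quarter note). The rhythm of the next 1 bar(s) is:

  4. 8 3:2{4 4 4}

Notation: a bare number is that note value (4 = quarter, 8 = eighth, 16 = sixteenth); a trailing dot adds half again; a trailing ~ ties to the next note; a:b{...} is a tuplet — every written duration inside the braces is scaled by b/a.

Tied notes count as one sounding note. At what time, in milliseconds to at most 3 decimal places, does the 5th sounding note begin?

1. 0.0ms @ 0 + 803.571ms (3/2)
2. 803.571ms @ 3/2 + 267.857ms (1/2)
3. 1071.429ms @ 2 + 357.143ms (2/3)
4. 1428.571ms @ 8/3 + 357.143ms (2/3)
5. 1785.714ms @ 10/3 + 357.143ms (2/3)

note 5 onset = 10/3b = 1785.714ms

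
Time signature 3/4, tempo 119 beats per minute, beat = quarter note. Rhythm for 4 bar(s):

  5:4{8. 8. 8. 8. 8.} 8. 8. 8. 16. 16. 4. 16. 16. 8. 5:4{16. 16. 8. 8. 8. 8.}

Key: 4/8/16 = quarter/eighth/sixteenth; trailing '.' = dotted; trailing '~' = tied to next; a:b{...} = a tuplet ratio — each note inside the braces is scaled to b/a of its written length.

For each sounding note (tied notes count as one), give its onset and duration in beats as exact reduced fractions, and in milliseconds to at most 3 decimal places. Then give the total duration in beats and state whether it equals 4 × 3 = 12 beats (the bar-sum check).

1) 0.0ms=0b +302.521ms=3/5b
2) 302.521ms=3/5b +302.521ms=3/5b
3) 605.042ms=6/5b +302.521ms=3/5b
4) 907.563ms=9/5b +302.521ms=3/5b
5) 1210.084ms=12/5b +302.521ms=3/5b
6) 1512.605ms=3b +378.151ms=3/4b
7) 1890.756ms=15/4b +378.151ms=3/4b
8) 2268.908ms=9/2b +378.151ms=3/4b
9) 2647.059ms=21/4b +189.076ms=3/8b
10) 2836.134ms=45/8b +189.076ms=3/8b
11) 3025.21ms=6b +756.303ms=3/2b
12) 3781.513ms=15/2b +189.076ms=3/8b
13) 3970.588ms=63/8b +189.076ms=3/8b
14) 4159.664ms=33/4b +378.151ms=3/4b
15) 4537.815ms=9b +151.261ms=3/10b
16) 4689.076ms=93/10b +151.261ms=3/10b
17) 4840.336ms=48/5b +302.521ms=3/5b
18) 5142.857ms=51/5b +302.521ms=3/5b
19) 5445.378ms=54/5b +302.521ms=3/5b
20) 5747.899ms=57/5b +302.521ms=3/5b
Σ=12b of 12 (119bpm 3/4) — PASS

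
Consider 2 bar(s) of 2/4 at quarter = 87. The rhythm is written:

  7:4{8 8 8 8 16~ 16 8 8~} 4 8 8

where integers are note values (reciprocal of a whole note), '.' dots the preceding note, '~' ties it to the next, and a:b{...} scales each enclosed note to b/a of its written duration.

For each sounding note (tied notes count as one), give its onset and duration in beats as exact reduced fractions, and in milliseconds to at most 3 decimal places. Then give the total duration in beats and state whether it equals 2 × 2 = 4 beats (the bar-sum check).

1) 0.0ms=0b +197.044ms=2/7b
2) 197.044ms=2/7b +197.044ms=2/7b
3) 394.089ms=4/7b +197.044ms=2/7b
4) 591.133ms=6/7b +197.044ms=2/7b
5) 788.177ms=8/7b +197.044ms=2/7b
6) 985.222ms=10/7b +197.044ms=2/7b
7) 1182.266ms=12/7b +886.7ms=9/7b
8) 2068.966ms=3b +344.828ms=1/2b
9) 2413.793ms=7/2b +344.828ms=1/2b
Σ=4b of 4 (87bpm 2/4) — PASS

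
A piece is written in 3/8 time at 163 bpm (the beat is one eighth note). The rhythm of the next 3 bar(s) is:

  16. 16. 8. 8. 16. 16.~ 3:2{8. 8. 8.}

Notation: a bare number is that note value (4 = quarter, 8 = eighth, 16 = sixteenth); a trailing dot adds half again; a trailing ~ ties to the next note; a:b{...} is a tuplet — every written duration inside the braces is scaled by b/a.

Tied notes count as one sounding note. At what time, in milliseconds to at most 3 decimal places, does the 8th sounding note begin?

1. 0.0ms @ 0 + 276.074ms (3/4)
2. 276.074ms @ 3/4 + 276.074ms (3/4)
3. 552.147ms @ 3/2 + 552.147ms (3/2)
4. 1104.294ms @ 3 + 552.147ms (3/2)
5. 1656.442ms @ 9/2 + 276.074ms (3/4)
6. 1932.515ms @ 21/4 + 644.172ms (7/4)
7. 2576.687ms @ 7 + 368.098ms (1)
8. 2944.785ms @ 8 + 368.098ms (1)

note 8 onset = 8b = 2944.785ms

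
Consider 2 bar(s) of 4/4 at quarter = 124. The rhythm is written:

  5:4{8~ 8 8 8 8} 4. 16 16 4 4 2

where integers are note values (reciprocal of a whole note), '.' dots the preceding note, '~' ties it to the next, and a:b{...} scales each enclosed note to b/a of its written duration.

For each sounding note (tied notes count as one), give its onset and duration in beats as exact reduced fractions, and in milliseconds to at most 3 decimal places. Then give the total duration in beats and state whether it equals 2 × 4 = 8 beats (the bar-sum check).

1) 0.0ms=0b +387.097ms=4/5b
2) 387.097ms=4/5b +193.548ms=2/5b
3) 580.645ms=6/5b +193.548ms=2/5b
4) 774.194ms=8/5b +193.548ms=2/5b
5) 967.742ms=2b +725.806ms=3/2b
6) 1693.548ms=7/2b +120.968ms=1/4b
7) 1814.516ms=15/4b +120.968ms=1/4b
8) 1935.484ms=4b +483.871ms=1b
9) 2419.355ms=5b +483.871ms=1b
10) 2903.226ms=6b +967.742ms=2b
Σ=8b of 8 (124bpm 4/4) — PASS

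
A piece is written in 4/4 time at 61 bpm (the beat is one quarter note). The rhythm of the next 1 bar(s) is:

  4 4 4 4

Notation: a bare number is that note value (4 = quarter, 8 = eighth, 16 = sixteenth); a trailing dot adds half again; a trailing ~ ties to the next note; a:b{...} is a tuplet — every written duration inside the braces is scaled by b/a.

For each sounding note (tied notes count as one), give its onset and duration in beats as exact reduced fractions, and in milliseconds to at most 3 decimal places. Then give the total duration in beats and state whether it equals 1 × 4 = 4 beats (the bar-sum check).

1) 0.0ms=0b +983.607ms=1b
2) 983.607ms=1b +983.607ms=1b
3) 1967.213ms=2b +983.607ms=1b
4) 2950.82ms=3b +983.607ms=1b
Σ=4b of 4 (61bpm 4/4) — PASS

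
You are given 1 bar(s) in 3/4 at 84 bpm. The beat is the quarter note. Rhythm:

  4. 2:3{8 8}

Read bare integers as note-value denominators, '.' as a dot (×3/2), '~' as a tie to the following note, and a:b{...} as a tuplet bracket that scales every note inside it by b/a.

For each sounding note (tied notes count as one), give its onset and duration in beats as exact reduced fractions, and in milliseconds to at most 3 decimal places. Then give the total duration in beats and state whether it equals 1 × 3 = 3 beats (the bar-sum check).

1) 0.0ms=0b +1071.429ms=3/2b
2) 1071.429ms=3/2b +535.714ms=3/4b
3) 1607.143ms=9/4b +535.714ms=3/4b
Σ=3b of 3 (84bpm 3/4) — PASS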